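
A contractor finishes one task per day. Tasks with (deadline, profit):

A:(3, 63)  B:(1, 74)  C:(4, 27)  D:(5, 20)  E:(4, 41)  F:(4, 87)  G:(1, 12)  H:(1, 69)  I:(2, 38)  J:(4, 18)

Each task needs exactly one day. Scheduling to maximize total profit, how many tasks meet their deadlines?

Take jobs in profit order; each goes to the latest open slot no later than its deadline.
Profit order: F=87 B=74 H=69 A=63 E=41 I=38 C=27 D=20 J=18 G=12
Assign: F→slot 4, B→slot 1, H skipped, A→slot 3, E→slot 2, I skipped, C skipped, D→slot 5, J skipped, G skipped.
Slots: [1:B] [2:E] [3:A] [4:F] [5:D]
5 of 10 scheduled.

5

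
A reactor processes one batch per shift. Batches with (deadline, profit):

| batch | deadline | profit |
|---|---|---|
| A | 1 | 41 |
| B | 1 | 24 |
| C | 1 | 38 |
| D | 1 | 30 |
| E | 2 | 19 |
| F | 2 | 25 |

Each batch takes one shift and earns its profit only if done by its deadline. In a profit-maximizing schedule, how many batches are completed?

2

Sort by profit descending; place each in the latest free slot ≤ its deadline.
By profit: A(d1,41), C(d1,38), D(d1,30), F(d2,25), B(d1,24), E(d2,19)
A→slot 1; C skipped; D skipped; F→slot 2; B skipped; E skipped.
2 of 6 scheduled.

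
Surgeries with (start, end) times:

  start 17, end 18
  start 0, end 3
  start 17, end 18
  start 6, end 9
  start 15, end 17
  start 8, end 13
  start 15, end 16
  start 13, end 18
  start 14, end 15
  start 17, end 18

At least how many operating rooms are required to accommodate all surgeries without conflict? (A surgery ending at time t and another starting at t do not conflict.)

4

Events (time:±→running): 0:+→1 3:-→0 6:+→1 8:+→2 9:-→1 13:-→0 13:+→1 14:+→2 15:-→1 15:+→2 15:+→3 16:-→2 17:-→1 17:+→2 17:+→3 17:+→4 … peak 4.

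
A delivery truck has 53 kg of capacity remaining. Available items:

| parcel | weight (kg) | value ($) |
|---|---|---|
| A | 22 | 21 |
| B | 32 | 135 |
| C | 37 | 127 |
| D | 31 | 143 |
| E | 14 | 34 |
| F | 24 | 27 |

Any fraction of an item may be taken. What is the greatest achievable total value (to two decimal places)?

Ratios (sorted): D 4.61, B 4.22, C 3.43, E 2.43, F 1.12, A 0.95
take D (31 @ 143); take 22/32 of B → 92.81. Capacity used 53/53.
Total value = 235.81

235.81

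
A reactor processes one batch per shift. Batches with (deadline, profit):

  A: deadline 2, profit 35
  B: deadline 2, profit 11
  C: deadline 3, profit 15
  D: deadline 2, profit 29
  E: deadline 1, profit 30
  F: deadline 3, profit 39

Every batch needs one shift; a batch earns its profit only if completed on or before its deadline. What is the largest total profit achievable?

104

Take jobs in profit order; each goes to the latest open slot no later than its deadline.
By profit: F(d3,39), A(d2,35), E(d1,30), D(d2,29), C(d3,15), B(d2,11)
F→slot 3; A→slot 2; E→slot 1; D skipped; C skipped; B skipped.
Profit = 30 + 35 + 39 = 104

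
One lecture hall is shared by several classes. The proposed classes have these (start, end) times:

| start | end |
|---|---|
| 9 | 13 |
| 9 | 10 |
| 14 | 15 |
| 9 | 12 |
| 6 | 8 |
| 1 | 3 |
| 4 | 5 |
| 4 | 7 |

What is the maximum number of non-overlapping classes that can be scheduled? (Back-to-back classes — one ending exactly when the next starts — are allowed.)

Sorted by end: (1,3)  (4,5)  (4,7)  (6,8)  (9,10)  (9,12)  (9,13)  (14,15)
take (1,3); take (4,5); skip (4,7); take (6,8); take (9,10); skip (9,12); take (14,15).
Selected 5 classes.

5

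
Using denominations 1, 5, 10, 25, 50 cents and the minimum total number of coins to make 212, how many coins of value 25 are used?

0

Greedy: take as many of the largest coin as possible, then repeat with the remainder.
212 − 4×50→12 − 1×10→2 − 2×1→0
Count of 25: 0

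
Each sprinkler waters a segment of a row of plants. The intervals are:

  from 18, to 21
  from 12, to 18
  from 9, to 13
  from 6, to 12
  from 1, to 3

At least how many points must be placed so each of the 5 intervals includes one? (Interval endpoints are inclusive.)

3

Sort by right endpoint; whenever an interval is uncovered, place a point at its right end.
By right end: [1,3]  [6,12]  [9,13]  [12,18]  [18,21]
[1,3] uncovered → point at 3; [6,12] uncovered → point at 12; [18,21] uncovered → point at 21.
Points: 3, 12, 21 (3 total).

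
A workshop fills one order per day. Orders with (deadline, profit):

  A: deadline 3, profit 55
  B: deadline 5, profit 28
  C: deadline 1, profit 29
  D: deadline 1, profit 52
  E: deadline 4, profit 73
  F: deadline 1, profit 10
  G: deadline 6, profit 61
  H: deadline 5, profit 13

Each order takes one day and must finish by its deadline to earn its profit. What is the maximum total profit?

282

Sort by profit descending; place each in the latest free slot ≤ its deadline.
By profit: E(d4,73), G(d6,61), A(d3,55), D(d1,52), C(d1,29), B(d5,28), H(d5,13), F(d1,10)
E→slot 4; G→slot 6; A→slot 3; D→slot 1; C skipped; B→slot 5; H→slot 2; F skipped.
Profit = 52 + 13 + 55 + 73 + 28 + 61 = 282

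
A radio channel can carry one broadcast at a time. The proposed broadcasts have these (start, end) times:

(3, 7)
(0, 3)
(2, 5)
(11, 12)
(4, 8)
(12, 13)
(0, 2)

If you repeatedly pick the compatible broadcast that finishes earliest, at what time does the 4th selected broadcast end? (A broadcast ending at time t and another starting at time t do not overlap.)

13

By end time: (0,2), (0,3), (2,5), (3,7), (4,8), (11,12), (12,13).
Pick (0,2); next start ≥ 2 → (2,5); next start ≥ 5 → (11,12); next start ≥ 12 → (12,13).
Selected: (0,2) (2,5) (11,12) (12,13)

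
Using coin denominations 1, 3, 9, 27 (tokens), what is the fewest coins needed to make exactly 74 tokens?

74 = 2×27 + 2×9 + 2×1
Total coins = 2 + 2 + 2 = 6

6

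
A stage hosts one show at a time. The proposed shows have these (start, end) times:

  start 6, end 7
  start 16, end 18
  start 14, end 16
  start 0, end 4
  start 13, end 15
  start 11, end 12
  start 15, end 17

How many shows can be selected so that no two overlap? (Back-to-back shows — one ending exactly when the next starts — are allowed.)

Sort by end time and greedily take each interval whose start is ≥ the last chosen end.
By end time: (0,4), (6,7), (11,12), (13,15), (14,16), (15,17), (16,18).
Pick (0,4); next start ≥ 4 → (6,7); next start ≥ 7 → (11,12); next start ≥ 12 → (13,15); next start ≥ 15 → (15,17).
Selected 5 shows.

5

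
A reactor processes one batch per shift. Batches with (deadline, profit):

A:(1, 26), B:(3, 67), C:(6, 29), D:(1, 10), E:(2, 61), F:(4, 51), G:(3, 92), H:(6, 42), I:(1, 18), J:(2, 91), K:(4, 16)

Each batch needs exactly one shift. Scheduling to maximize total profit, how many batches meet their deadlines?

Profit order: G=92 J=91 B=67 E=61 F=51 H=42 C=29 A=26 I=18 K=16 D=10
Assign: G→slot 3, J→slot 2, B→slot 1, E skipped, F→slot 4, H→slot 6, C→slot 5, A skipped, I skipped, K skipped, D skipped.
Slots: [1:B] [2:J] [3:G] [4:F] [5:C] [6:H]
6 of 11 scheduled.

6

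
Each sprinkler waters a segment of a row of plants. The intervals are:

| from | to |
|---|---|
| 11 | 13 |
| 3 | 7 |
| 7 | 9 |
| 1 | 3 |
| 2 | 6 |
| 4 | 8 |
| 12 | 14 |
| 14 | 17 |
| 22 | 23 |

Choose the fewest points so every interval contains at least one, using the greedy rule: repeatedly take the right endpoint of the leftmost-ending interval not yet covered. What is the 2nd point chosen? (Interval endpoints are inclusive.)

8

Process intervals by earliest right end; each time one isn't hit yet, stab at its right endpoint.
Sorted: [1,3] [2,6] [3,7] [4,8] [7,9] [11,13] [12,14] [14,17] [22,23]
{[1,3],[2,6],[3,7]} hit by 3; {[4,8],[7,9]} hit by 8; {[11,13],[12,14]} hit by 13; {[14,17]} hit by 17; {[22,23]} hit by 23.
Points: 3, 8, 13, 17, 23 (5 total).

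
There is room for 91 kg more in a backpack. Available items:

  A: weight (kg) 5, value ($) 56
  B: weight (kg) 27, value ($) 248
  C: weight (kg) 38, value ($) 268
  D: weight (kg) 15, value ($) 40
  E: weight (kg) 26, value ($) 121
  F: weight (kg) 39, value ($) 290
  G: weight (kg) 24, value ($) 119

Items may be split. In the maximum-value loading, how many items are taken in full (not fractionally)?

3

Ratios (sorted): A 11.20, B 9.19, F 7.44, C 7.05, G 4.96, E 4.65, D 2.67
take A (5 @ 56); take B (27 @ 248); take F (39 @ 290); take 20/38 of C → 141.05. Capacity used 91/91.
3 item(s) taken whole; one partial (take 20/38 of C).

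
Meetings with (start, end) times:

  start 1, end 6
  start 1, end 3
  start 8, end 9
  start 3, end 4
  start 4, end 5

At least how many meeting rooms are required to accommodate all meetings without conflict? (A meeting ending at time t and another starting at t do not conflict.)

2

The answer is the maximum number of intervals overlapping at any instant.
starts: [1, 1, 3, 4, 8]
ends:   [3, 4, 5, 6, 9]
s1→1 s1→2  — peak 2.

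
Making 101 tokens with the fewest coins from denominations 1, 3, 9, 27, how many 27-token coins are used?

101 − 3×27→20 − 2×9→2 − 2×1→0
Count of 27: 3

3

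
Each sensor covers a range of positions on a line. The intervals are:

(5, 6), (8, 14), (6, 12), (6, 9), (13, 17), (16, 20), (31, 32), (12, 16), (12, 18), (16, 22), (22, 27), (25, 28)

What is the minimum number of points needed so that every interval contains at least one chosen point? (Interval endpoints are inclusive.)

5

Sort by right endpoint; whenever an interval is uncovered, place a point at its right end.
Sorted: [5,6] [6,9] [6,12] [8,14] [12,16] [13,17] [12,18] [16,20] [16,22] [22,27] [25,28] [31,32]
{[5,6],[6,9],[6,12]} hit by 6; {[8,14],[12,16],[13,17],[12,18]} hit by 14; {[16,20],[16,22]} hit by 20; {[22,27],[25,28]} hit by 27; {[31,32]} hit by 32.
Points: 6, 14, 20, 27, 32 (5 total).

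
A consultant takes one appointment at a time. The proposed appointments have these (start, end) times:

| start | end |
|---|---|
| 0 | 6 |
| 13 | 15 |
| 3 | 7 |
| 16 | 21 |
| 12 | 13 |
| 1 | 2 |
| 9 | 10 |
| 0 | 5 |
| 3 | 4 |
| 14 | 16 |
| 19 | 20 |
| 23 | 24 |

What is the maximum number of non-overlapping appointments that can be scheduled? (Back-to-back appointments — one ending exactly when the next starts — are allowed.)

7

Sorted by end: (1,2)  (3,4)  (0,5)  (0,6)  (3,7)  (9,10)  (12,13)  (13,15)  (14,16)  (19,20)  (16,21)  (23,24)
take (1,2); take (3,4); skip (0,5); skip (0,6); skip (3,7); take (9,10); take (12,13); take (13,15); take (19,20); take (23,24).
Selected 7 appointments.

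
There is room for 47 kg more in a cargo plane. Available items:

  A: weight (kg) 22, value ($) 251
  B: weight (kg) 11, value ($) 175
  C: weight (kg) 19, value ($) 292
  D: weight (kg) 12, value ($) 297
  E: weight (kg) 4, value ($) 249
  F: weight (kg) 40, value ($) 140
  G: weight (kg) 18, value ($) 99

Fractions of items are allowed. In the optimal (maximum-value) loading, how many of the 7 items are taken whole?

4

Ratios (sorted): E 62.25, D 24.75, B 15.91, C 15.37, A 11.41, G 5.50, F 3.50
take E (4 @ 249); take D (12 @ 297); take B (11 @ 175); take C (19 @ 292); take 1/22 of A → 11.41. Capacity used 47/47.
4 item(s) taken whole; one partial (take 1/22 of A).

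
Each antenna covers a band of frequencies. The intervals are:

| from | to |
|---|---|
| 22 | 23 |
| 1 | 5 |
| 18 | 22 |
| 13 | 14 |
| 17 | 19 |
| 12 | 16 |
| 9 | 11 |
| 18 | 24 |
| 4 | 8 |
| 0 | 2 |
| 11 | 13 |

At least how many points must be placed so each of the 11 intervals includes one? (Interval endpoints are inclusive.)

6

By right end: [0,2]  [1,5]  [4,8]  [9,11]  [11,13]  [13,14]  [12,16]  [17,19]  [18,22]  [22,23]  [18,24]
[0,2] uncovered → point at 2; [4,8] uncovered → point at 8; [9,11] uncovered → point at 11; [13,14] uncovered → point at 14; [17,19] uncovered → point at 19; [22,23] uncovered → point at 23.
Points: 2, 8, 11, 14, 19, 23 (6 total).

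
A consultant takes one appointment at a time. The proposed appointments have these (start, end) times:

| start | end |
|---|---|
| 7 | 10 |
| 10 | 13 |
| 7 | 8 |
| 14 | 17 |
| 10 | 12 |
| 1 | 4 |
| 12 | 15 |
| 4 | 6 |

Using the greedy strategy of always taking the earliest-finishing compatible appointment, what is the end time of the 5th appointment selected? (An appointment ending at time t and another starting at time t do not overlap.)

15

By end time: (1,4), (4,6), (7,8), (7,10), (10,12), (10,13), (12,15), (14,17).
Pick (1,4); next start ≥ 4 → (4,6); next start ≥ 6 → (7,8); next start ≥ 8 → (10,12); next start ≥ 12 → (12,15).
Selected: (1,4) (4,6) (7,8) (10,12) (12,15)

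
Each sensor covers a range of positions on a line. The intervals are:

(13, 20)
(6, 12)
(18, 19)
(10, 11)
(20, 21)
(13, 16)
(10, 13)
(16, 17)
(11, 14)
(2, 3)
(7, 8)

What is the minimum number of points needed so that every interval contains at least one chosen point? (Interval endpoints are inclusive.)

6

Sort by right endpoint; whenever an interval is uncovered, place a point at its right end.
By right end: [2,3]  [7,8]  [10,11]  [6,12]  [10,13]  [11,14]  [13,16]  [16,17]  [18,19]  [13,20]  [20,21]
[2,3] uncovered → point at 3; [7,8] uncovered → point at 8; [10,11] uncovered → point at 11; [13,16] uncovered → point at 16; [18,19] uncovered → point at 19; [20,21] uncovered → point at 21.
Points: 3, 8, 11, 16, 19, 21 (6 total).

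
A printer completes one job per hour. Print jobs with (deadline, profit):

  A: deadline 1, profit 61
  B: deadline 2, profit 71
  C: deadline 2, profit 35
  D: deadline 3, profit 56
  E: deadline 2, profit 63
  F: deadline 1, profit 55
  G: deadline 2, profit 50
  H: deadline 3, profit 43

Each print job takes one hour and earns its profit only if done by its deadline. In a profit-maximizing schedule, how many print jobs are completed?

Take jobs in profit order; each goes to the latest open slot no later than its deadline.
Profit order: B=71 E=63 A=61 D=56 F=55 G=50 H=43 C=35
Assign: B→slot 2, E→slot 1, A skipped, D→slot 3, F skipped, G skipped, H skipped, C skipped.
Slots: [1:E] [2:B] [3:D]
3 of 8 scheduled.

3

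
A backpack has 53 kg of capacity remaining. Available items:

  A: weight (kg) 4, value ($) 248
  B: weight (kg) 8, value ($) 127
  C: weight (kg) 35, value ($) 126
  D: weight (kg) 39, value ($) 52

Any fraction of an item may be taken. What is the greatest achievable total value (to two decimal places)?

Order: A (248/4=62.00) > B (127/8=15.88) > C (126/35=3.60) > D (52/39=1.33)
Fill: take A (4 @ 248) → take B (8 @ 127) → take C (35 @ 126) → take 6/39 of D → 8.00; 53/53 used.
Total value = 509.00

509.00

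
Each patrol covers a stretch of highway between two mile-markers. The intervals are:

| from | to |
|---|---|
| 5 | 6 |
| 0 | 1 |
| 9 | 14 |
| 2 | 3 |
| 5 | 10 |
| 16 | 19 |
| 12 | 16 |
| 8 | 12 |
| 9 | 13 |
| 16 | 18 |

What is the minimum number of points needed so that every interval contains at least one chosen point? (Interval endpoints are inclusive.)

By right end: [0,1]  [2,3]  [5,6]  [5,10]  [8,12]  [9,13]  [9,14]  [12,16]  [16,18]  [16,19]
[0,1] uncovered → point at 1; [2,3] uncovered → point at 3; [5,6] uncovered → point at 6; [8,12] uncovered → point at 12; [16,18] uncovered → point at 18.
Points: 1, 3, 6, 12, 18 (5 total).

5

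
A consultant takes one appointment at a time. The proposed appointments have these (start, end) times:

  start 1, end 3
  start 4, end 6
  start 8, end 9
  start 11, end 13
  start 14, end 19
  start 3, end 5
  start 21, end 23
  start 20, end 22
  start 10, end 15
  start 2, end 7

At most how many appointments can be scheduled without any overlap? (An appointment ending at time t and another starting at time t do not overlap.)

Greedy by earliest finish: after sorting by end time, pick each interval compatible with the last pick.
Sorted by end: (1,3)  (3,5)  (4,6)  (2,7)  (8,9)  (11,13)  (10,15)  (14,19)  (20,22)  (21,23)
take (1,3); take (3,5); skip (4,6); take (8,9); take (11,13); take (14,19); take (20,22); skip (21,23).
Selected 6 appointments.

6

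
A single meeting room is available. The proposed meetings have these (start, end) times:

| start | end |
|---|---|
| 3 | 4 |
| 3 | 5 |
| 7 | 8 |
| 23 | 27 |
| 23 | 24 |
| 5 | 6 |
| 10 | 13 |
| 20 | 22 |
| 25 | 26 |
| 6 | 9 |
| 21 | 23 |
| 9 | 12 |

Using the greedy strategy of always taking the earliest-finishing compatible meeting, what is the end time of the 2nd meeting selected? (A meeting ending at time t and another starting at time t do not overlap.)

6

Sorted by end: (3,4)  (3,5)  (5,6)  (7,8)  (6,9)  (9,12)  (10,13)  (20,22)  (21,23)  (23,24)  (25,26)  (23,27)
take (3,4); skip (3,5); take (5,6); take (7,8); take (9,12); skip (10,13); take (20,22); skip (21,23); take (23,24); take (25,26).
Selected: (3,4) (5,6) (7,8) (9,12) (20,22) (23,24) (25,26)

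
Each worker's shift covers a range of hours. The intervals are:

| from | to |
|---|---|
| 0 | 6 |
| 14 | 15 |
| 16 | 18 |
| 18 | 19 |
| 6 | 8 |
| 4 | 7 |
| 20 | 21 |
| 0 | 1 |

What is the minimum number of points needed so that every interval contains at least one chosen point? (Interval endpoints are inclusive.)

Process intervals by earliest right end; each time one isn't hit yet, stab at its right endpoint.
By right end: [0,1]  [0,6]  [4,7]  [6,8]  [14,15]  [16,18]  [18,19]  [20,21]
[0,1] uncovered → point at 1; [4,7] uncovered → point at 7; [14,15] uncovered → point at 15; [16,18] uncovered → point at 18; [20,21] uncovered → point at 21.
Points: 1, 7, 15, 18, 21 (5 total).

5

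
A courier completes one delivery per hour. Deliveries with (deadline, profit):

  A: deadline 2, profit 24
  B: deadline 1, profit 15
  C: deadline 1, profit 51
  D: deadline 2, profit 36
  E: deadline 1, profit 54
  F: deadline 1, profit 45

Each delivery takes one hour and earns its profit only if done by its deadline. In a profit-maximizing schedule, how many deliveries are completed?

Sort by profit descending; place each in the latest free slot ≤ its deadline.
Profit order: E=54 C=51 F=45 D=36 A=24 B=15
Assign: E→slot 1, C skipped, F skipped, D→slot 2, A skipped, B skipped.
Slots: [1:E] [2:D]
2 of 6 scheduled.

2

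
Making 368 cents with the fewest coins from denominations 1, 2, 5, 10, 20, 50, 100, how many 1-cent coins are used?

1

Use the largest denomination that fits, subtract, and repeat.
368 = 3×100 + 1×50 + 1×10 + 1×5 + 1×2 + 1×1
Count of 1: 1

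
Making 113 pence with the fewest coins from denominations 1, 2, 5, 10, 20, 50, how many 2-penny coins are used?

Use the largest denomination that fits, subtract, and repeat.
113 = 2×50 + 1×10 + 1×2 + 1×1
Count of 2: 1

1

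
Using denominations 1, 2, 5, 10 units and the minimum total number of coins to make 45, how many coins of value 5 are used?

1

Greedy: take as many of the largest coin as possible, then repeat with the remainder.
45 = 4×10 + 1×5
Count of 5: 1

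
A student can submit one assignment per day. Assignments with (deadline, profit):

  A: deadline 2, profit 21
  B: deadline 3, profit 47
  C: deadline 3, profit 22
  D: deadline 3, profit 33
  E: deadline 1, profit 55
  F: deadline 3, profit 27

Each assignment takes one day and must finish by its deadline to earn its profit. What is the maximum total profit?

135

Sort by profit descending; place each in the latest free slot ≤ its deadline.
Profit order: E=55 B=47 D=33 F=27 C=22 A=21
Assign: E→slot 1, B→slot 3, D→slot 2, F skipped, C skipped, A skipped.
Slots: [1:E] [2:D] [3:B]
Profit = 55 + 33 + 47 = 135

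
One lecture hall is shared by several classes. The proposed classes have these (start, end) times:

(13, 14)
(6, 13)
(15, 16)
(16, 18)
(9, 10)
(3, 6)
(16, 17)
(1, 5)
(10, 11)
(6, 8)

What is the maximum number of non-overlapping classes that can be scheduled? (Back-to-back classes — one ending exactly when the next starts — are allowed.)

7

Order by finish time; keep every interval that doesn't clash with the previous kept one.
By end time: (1,5), (3,6), (6,8), (9,10), (10,11), (6,13), (13,14), (15,16), (16,17), (16,18).
Pick (1,5); next start ≥ 5 → (6,8); next start ≥ 8 → (9,10); next start ≥ 10 → (10,11); next start ≥ 11 → (13,14); next start ≥ 14 → (15,16); next start ≥ 16 → (16,17).
Selected 7 classes.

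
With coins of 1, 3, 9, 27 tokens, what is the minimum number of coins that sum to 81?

3

81 − 3×27→0
Total coins = 3 = 3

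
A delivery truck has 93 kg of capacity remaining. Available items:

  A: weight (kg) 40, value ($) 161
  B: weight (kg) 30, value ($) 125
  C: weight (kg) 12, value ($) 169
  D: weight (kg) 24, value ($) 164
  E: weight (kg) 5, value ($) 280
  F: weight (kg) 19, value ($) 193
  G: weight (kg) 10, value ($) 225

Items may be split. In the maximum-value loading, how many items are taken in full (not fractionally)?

5

Order: E (280/5=56.00) > G (225/10=22.50) > C (169/12=14.08) > F (193/19=10.16) > D (164/24=6.83) > B (125/30=4.17) > A (161/40=4.03)
Fill: take E (5 @ 280) → take G (10 @ 225) → take C (12 @ 169) → take F (19 @ 193) → take D (24 @ 164) → take 23/30 of B → 95.83; 93/93 used.
5 item(s) taken whole; one partial (take 23/30 of B).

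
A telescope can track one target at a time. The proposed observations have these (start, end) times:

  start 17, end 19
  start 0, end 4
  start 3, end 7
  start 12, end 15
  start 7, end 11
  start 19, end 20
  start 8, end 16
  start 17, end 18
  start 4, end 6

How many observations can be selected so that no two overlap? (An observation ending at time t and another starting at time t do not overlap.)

Greedy by earliest finish: after sorting by end time, pick each interval compatible with the last pick.
By end time: (0,4), (4,6), (3,7), (7,11), (12,15), (8,16), (17,18), (17,19), (19,20).
Pick (0,4); next start ≥ 4 → (4,6); next start ≥ 6 → (7,11); next start ≥ 11 → (12,15); next start ≥ 15 → (17,18); next start ≥ 18 → (19,20).
Selected 6 observations.

6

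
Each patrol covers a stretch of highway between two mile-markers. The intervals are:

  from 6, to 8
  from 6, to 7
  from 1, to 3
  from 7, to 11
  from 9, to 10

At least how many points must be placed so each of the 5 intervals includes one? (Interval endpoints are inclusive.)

3

Sort by right endpoint; whenever an interval is uncovered, place a point at its right end.
By right end: [1,3]  [6,7]  [6,8]  [9,10]  [7,11]
[1,3] uncovered → point at 3; [6,7] uncovered → point at 7; [9,10] uncovered → point at 10.
Points: 3, 7, 10 (3 total).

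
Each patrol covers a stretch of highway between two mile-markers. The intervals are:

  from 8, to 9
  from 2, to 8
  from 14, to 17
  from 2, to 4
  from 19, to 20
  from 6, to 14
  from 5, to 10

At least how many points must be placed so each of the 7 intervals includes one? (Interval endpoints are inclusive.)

Process intervals by earliest right end; each time one isn't hit yet, stab at its right endpoint.
By right end: [2,4]  [2,8]  [8,9]  [5,10]  [6,14]  [14,17]  [19,20]
[2,4] uncovered → point at 4; [8,9] uncovered → point at 9; [14,17] uncovered → point at 17; [19,20] uncovered → point at 20.
Points: 4, 9, 17, 20 (4 total).

4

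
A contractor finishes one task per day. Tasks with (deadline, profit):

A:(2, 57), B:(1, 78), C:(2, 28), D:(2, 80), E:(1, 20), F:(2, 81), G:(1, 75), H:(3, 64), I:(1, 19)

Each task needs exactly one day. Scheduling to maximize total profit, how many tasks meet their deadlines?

3

Take jobs in profit order; each goes to the latest open slot no later than its deadline.
By profit: F(d2,81), D(d2,80), B(d1,78), G(d1,75), H(d3,64), A(d2,57), C(d2,28), E(d1,20), I(d1,19)
F→slot 2; D→slot 1; B skipped; G skipped; H→slot 3; A skipped; C skipped; E skipped; I skipped.
3 of 9 scheduled.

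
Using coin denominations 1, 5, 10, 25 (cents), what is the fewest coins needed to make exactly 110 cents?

5

Use the largest denomination that fits, subtract, and repeat.
110 = 4×25 + 1×10
Total coins = 4 + 1 = 5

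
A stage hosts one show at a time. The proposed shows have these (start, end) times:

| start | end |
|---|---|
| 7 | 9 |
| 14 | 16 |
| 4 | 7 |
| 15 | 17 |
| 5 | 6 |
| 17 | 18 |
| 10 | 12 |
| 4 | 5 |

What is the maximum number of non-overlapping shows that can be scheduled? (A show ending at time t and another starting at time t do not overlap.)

6

Sort by end time and greedily take each interval whose start is ≥ the last chosen end.
Sorted by end: (4,5)  (5,6)  (4,7)  (7,9)  (10,12)  (14,16)  (15,17)  (17,18)
take (4,5); take (5,6); take (7,9); take (10,12); take (14,16); take (17,18).
Selected 6 shows.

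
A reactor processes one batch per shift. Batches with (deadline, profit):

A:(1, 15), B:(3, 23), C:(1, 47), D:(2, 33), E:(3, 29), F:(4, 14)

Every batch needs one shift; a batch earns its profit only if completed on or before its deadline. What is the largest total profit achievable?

123

Profit order: C=47 D=33 E=29 B=23 A=15 F=14
Assign: C→slot 1, D→slot 2, E→slot 3, B skipped, A skipped, F→slot 4.
Slots: [1:C] [2:D] [3:E] [4:F]
Profit = 47 + 33 + 29 + 14 = 123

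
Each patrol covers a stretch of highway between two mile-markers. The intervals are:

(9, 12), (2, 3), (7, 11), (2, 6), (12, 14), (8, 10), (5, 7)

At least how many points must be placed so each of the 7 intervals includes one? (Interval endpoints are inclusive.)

Process intervals by earliest right end; each time one isn't hit yet, stab at its right endpoint.
By right end: [2,3]  [2,6]  [5,7]  [8,10]  [7,11]  [9,12]  [12,14]
[2,3] uncovered → point at 3; [5,7] uncovered → point at 7; [8,10] uncovered → point at 10; [12,14] uncovered → point at 14.
Points: 3, 7, 10, 14 (4 total).

4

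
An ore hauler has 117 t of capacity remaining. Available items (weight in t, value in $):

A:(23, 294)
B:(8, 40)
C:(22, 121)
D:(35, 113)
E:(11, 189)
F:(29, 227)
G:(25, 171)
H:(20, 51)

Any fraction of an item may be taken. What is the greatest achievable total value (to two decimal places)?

Sort by value per unit weight and fill in that order.
Order: E (189/11=17.18) > A (294/23=12.78) > F (227/29=7.83) > G (171/25=6.84) > C (121/22=5.50) > B (40/8=5.00) > D (113/35=3.23) > H (51/20=2.55)
Fill: take E (11 @ 189) → take A (23 @ 294) → take F (29 @ 227) → take G (25 @ 171) → take C (22 @ 121) → take 7/8 of B → 35.00; 117/117 used.
Total value = 1037.00

1037.00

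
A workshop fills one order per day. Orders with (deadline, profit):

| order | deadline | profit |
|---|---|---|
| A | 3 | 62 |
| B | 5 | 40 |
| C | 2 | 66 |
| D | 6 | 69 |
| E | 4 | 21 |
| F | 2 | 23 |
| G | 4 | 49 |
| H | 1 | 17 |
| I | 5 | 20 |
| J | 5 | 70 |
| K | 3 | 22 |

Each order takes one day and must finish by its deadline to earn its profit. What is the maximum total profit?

356

Sort by profit descending; place each in the latest free slot ≤ its deadline.
Profit order: J=70 D=69 C=66 A=62 G=49 B=40 F=23 K=22 E=21 I=20 H=17
Assign: J→slot 5, D→slot 6, C→slot 2, A→slot 3, G→slot 4, B→slot 1, F skipped, K skipped, E skipped, I skipped, H skipped.
Slots: [1:B] [2:C] [3:A] [4:G] [5:J] [6:D]
Profit = 40 + 66 + 62 + 49 + 70 + 69 = 356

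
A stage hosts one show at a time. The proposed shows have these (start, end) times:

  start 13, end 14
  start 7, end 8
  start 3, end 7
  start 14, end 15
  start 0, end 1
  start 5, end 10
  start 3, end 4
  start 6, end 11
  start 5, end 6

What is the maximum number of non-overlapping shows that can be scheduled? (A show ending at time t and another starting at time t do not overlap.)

6

Greedy by earliest finish: after sorting by end time, pick each interval compatible with the last pick.
By end time: (0,1), (3,4), (5,6), (3,7), (7,8), (5,10), (6,11), (13,14), (14,15).
Pick (0,1); next start ≥ 1 → (3,4); next start ≥ 4 → (5,6); next start ≥ 6 → (7,8); next start ≥ 8 → (13,14); next start ≥ 14 → (14,15).
Selected 6 shows.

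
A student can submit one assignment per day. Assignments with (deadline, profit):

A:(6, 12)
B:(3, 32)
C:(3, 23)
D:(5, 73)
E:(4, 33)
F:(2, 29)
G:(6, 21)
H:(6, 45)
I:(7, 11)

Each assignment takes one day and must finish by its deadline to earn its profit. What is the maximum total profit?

246

Take jobs in profit order; each goes to the latest open slot no later than its deadline.
By profit: D(d5,73), H(d6,45), E(d4,33), B(d3,32), F(d2,29), C(d3,23), G(d6,21), A(d6,12), I(d7,11)
D→slot 5; H→slot 6; E→slot 4; B→slot 3; F→slot 2; C→slot 1; G skipped; A skipped; I→slot 7.
Profit = 23 + 29 + 32 + 33 + 73 + 45 + 11 = 246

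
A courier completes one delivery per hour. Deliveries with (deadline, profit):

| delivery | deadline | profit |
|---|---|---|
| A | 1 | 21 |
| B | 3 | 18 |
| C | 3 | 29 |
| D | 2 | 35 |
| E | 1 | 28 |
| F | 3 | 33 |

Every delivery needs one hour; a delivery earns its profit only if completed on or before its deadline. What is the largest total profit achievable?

Profit order: D=35 F=33 C=29 E=28 A=21 B=18
Assign: D→slot 2, F→slot 3, C→slot 1, E skipped, A skipped, B skipped.
Slots: [1:C] [2:D] [3:F]
Profit = 29 + 35 + 33 = 97

97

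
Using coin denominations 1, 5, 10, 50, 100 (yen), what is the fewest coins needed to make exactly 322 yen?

7

Use the largest denomination that fits, subtract, and repeat.
322 = 3×100 + 2×10 + 2×1
Total coins = 3 + 2 + 2 = 7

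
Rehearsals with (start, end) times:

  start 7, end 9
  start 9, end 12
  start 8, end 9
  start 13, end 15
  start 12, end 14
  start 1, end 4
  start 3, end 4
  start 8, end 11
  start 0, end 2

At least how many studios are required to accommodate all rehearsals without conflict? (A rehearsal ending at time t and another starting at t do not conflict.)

3

starts: [0, 1, 3, 7, 8, 8, 9, 12, 13]
ends:   [2, 4, 4, 9, 9, 11, 12, 14, 15]
s0→1 s1→2 e2→1 s3→2 e4→1 e4→0 s7→1 s8→2 s8→3  — peak 3.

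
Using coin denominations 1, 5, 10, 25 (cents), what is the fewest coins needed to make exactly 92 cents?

7

Greedy: take as many of the largest coin as possible, then repeat with the remainder.
92 − 3×25→17 − 1×10→7 − 1×5→2 − 2×1→0
Total coins = 3 + 1 + 1 + 2 = 7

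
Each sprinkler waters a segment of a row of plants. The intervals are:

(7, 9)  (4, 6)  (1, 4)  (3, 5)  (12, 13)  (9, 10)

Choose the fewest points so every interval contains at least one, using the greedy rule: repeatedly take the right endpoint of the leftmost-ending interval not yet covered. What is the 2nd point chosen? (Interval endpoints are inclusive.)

By right end: [1,4]  [3,5]  [4,6]  [7,9]  [9,10]  [12,13]
[1,4] uncovered → point at 4; [7,9] uncovered → point at 9; [12,13] uncovered → point at 13.
Points: 4, 9, 13 (3 total).

9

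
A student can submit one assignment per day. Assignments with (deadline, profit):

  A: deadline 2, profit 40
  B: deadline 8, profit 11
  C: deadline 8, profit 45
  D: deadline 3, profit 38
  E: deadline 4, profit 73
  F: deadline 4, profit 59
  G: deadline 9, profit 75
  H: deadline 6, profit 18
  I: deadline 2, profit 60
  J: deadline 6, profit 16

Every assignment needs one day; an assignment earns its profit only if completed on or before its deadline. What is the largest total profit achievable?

397

Take jobs in profit order; each goes to the latest open slot no later than its deadline.
By profit: G(d9,75), E(d4,73), I(d2,60), F(d4,59), C(d8,45), A(d2,40), D(d3,38), H(d6,18), J(d6,16), B(d8,11)
G→slot 9; E→slot 4; I→slot 2; F→slot 3; C→slot 8; A→slot 1; D skipped; H→slot 6; J→slot 5; B→slot 7.
Profit = 40 + 60 + 59 + 73 + 16 + 18 + 11 + 45 + 75 = 397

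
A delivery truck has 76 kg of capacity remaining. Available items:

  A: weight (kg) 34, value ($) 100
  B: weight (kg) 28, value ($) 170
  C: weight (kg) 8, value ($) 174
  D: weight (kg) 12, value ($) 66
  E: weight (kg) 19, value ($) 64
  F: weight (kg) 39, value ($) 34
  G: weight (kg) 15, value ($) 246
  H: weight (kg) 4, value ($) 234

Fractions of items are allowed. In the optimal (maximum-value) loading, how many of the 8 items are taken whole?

5

Sort by value per unit weight and fill in that order.
Order: H (234/4=58.50) > C (174/8=21.75) > G (246/15=16.40) > B (170/28=6.07) > D (66/12=5.50) > E (64/19=3.37) > A (100/34=2.94) > F (34/39=0.87)
Fill: take H (4 @ 234) → take C (8 @ 174) → take G (15 @ 246) → take B (28 @ 170) → take D (12 @ 66) → take 9/19 of E → 30.32; 76/76 used.
5 item(s) taken whole; one partial (take 9/19 of E).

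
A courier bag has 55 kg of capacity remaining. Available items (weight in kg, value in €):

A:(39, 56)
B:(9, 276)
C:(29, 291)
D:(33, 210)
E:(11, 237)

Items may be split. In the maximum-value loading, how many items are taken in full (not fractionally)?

3

Sort by value per unit weight and fill in that order.
Ratios (sorted): B 30.67, E 21.55, C 10.03, D 6.36, A 1.44
take B (9 @ 276); take E (11 @ 237); take C (29 @ 291); take 6/33 of D → 38.18. Capacity used 55/55.
3 item(s) taken whole; one partial (take 6/33 of D).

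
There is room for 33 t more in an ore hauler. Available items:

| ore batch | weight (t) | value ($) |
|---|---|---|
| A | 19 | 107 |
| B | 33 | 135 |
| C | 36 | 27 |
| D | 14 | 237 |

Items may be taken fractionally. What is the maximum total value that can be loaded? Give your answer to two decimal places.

Sort by value per unit weight and fill in that order.
Ratios (sorted): D 16.93, A 5.63, B 4.09, C 0.75
take D (14 @ 237); take A (19 @ 107). Capacity used 33/33.
Total value = 344.00

344.00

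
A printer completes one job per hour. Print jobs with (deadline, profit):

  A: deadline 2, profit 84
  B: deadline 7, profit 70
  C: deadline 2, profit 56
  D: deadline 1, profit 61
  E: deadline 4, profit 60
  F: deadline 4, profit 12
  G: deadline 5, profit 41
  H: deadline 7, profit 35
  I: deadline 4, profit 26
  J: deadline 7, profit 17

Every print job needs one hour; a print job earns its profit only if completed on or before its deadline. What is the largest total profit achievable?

Profit order: A=84 B=70 D=61 E=60 C=56 G=41 H=35 I=26 J=17 F=12
Assign: A→slot 2, B→slot 7, D→slot 1, E→slot 4, C skipped, G→slot 5, H→slot 6, I→slot 3, J skipped, F skipped.
Slots: [1:D] [2:A] [3:I] [4:E] [5:G] [6:H] [7:B]
Profit = 61 + 84 + 26 + 60 + 41 + 35 + 70 = 377

377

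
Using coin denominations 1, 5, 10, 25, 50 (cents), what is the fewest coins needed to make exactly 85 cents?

Use the largest denomination that fits, subtract, and repeat.
85 − 1×50→35 − 1×25→10 − 1×10→0
Total coins = 1 + 1 + 1 = 3

3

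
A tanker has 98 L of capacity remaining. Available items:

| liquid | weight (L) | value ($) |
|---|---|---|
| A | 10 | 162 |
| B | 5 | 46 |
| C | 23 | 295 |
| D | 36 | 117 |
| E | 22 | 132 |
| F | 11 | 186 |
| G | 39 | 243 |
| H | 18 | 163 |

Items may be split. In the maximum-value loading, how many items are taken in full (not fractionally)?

Greedy by value/weight ratio, highest first.
Ratios (sorted): F 16.91, A 16.20, C 12.83, B 9.20, H 9.06, G 6.23, E 6.00, D 3.25
take F (11 @ 186); take A (10 @ 162); take C (23 @ 295); take B (5 @ 46); take H (18 @ 163); take 31/39 of G → 193.15. Capacity used 98/98.
5 item(s) taken whole; one partial (take 31/39 of G).

5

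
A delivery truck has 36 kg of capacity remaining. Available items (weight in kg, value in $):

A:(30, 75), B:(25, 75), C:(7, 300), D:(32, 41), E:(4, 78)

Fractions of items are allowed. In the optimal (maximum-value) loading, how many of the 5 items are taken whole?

Order: C (300/7=42.86) > E (78/4=19.50) > B (75/25=3.00) > A (75/30=2.50) > D (41/32=1.28)
Fill: take C (7 @ 300) → take E (4 @ 78) → take B (25 @ 75); 36/36 used.
3 item(s) taken whole.

3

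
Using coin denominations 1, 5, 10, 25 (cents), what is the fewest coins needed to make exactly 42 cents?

5

Use the largest denomination that fits, subtract, and repeat.
42 = 1×25 + 1×10 + 1×5 + 2×1
Total coins = 1 + 1 + 1 + 2 = 5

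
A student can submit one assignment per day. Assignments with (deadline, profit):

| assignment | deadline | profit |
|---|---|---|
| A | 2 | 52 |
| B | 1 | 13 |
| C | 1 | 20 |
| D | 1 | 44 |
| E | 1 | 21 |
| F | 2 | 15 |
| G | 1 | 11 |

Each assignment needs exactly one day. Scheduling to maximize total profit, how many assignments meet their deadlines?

Sort by profit descending; place each in the latest free slot ≤ its deadline.
By profit: A(d2,52), D(d1,44), E(d1,21), C(d1,20), F(d2,15), B(d1,13), G(d1,11)
A→slot 2; D→slot 1; E skipped; C skipped; F skipped; B skipped; G skipped.
2 of 7 scheduled.

2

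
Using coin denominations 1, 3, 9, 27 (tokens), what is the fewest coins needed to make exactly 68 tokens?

6

68 − 2×27→14 − 1×9→5 − 1×3→2 − 2×1→0
Total coins = 2 + 1 + 1 + 2 = 6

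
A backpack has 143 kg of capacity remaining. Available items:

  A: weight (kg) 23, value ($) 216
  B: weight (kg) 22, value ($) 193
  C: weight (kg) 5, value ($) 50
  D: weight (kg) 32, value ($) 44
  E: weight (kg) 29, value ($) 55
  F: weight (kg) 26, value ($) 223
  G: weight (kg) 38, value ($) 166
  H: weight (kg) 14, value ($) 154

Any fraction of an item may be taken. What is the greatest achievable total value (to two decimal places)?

Order: H (154/14=11.00) > C (50/5=10.00) > A (216/23=9.39) > B (193/22=8.77) > F (223/26=8.58) > G (166/38=4.37) > E (55/29=1.90) > D (44/32=1.38)
Fill: take H (14 @ 154) → take C (5 @ 50) → take A (23 @ 216) → take B (22 @ 193) → take F (26 @ 223) → take G (38 @ 166) → take 15/29 of E → 28.45; 143/143 used.
Total value = 1030.45

1030.45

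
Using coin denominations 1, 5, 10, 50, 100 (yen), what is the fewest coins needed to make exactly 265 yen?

Use the largest denomination that fits, subtract, and repeat.
265 = 2×100 + 1×50 + 1×10 + 1×5
Total coins = 2 + 1 + 1 + 1 = 5

5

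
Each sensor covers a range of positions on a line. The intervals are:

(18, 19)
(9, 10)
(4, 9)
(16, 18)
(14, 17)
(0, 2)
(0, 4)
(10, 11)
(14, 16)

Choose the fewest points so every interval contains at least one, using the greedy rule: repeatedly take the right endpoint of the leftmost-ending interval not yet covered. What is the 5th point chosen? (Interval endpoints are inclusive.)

19

By right end: [0,2]  [0,4]  [4,9]  [9,10]  [10,11]  [14,16]  [14,17]  [16,18]  [18,19]
[0,2] uncovered → point at 2; [4,9] uncovered → point at 9; [10,11] uncovered → point at 11; [14,16] uncovered → point at 16; [18,19] uncovered → point at 19.
Points: 2, 9, 11, 16, 19 (5 total).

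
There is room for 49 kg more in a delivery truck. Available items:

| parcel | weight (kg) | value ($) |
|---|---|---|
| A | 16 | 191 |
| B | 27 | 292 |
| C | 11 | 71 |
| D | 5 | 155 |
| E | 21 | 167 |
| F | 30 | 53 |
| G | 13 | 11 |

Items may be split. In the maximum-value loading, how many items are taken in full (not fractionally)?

3

Greedy by value/weight ratio, highest first.
Ratios (sorted): D 31.00, A 11.94, B 10.81, E 7.95, C 6.45, F 1.77, G 0.85
take D (5 @ 155); take A (16 @ 191); take B (27 @ 292); take 1/21 of E → 7.95. Capacity used 49/49.
3 item(s) taken whole; one partial (take 1/21 of E).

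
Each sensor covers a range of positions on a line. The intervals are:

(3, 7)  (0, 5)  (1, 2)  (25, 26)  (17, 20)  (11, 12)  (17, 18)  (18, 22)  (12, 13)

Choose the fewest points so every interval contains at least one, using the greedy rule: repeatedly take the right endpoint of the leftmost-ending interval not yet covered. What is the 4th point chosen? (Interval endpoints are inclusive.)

18

Process intervals by earliest right end; each time one isn't hit yet, stab at its right endpoint.
Sorted: [1,2] [0,5] [3,7] [11,12] [12,13] [17,18] [17,20] [18,22] [25,26]
{[1,2],[0,5]} hit by 2; {[3,7]} hit by 7; {[11,12],[12,13]} hit by 12; {[17,18],[17,20],[18,22]} hit by 18; {[25,26]} hit by 26.
Points: 2, 7, 12, 18, 26 (5 total).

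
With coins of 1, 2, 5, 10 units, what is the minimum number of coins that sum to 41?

Greedy: take as many of the largest coin as possible, then repeat with the remainder.
41 = 4×10 + 1×1
Total coins = 4 + 1 = 5

5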